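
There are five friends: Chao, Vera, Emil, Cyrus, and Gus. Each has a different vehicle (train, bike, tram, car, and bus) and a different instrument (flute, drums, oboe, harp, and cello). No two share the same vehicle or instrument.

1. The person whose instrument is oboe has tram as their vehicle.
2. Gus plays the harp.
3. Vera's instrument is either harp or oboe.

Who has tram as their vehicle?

Vera

With clues 1–2, Gus is impossible for the one with vehicle tram.
With clues 1–3, Chao, Cyrus, and Emil are impossible for the one with vehicle tram.
That leaves Vera.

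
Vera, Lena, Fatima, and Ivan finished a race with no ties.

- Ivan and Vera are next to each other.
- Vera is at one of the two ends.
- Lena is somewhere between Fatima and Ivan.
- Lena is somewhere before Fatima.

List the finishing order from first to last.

From clues 1–2: Vera is in {1,4}.
From clues 1–4: Vera → place 1, Ivan → place 2, Lena → place 3, Fatima → place 4.

Vera, Ivan, Lena, Fatima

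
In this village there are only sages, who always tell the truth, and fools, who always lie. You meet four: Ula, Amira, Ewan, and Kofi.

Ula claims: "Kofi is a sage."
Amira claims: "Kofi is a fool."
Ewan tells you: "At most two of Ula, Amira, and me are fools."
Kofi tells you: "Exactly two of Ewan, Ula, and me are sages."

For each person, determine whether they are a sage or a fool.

Consider Ula. Suppose Ula is a sage.
Then no assignment of the remaining roles makes every statement match its speaker's type — contradiction.
So Ula is a fool.
Consider Amira. Suppose Amira is a fool.
Then no assignment of the remaining roles makes every statement match its speaker's type — contradiction.
So Amira is a sage.
With that fixed, Ewan's statement is true, so Ewan is a sage.
Consider Kofi. Suppose Kofi is a sage.
Then Ula's statement comes out true, contradicting Ula being a fool.
So Kofi is a fool.

Ula: fool, Amira: sage, Ewan: sage, Kofi: fool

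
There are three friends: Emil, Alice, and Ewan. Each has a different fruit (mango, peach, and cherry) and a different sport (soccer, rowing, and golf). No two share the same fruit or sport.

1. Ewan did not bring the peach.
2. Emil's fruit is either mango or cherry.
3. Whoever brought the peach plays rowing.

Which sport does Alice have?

rowing

With clues 1–3, golf and soccer are impossible for Alice's sport.
That leaves rowing.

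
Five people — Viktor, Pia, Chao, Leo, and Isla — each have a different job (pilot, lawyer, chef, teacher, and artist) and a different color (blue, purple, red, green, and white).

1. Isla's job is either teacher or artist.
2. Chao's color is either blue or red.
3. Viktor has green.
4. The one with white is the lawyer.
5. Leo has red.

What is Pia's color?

With clues 1–3, green is impossible for Pia's color.
With clues 1–5, blue, purple, and red are impossible for Pia's color.
That leaves white.

white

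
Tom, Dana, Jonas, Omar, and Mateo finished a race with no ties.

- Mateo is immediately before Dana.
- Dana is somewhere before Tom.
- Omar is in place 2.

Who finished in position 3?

Mateo

With clues 1–3, Dana, Jonas, Omar, and Tom are ruled out for place 3.
So place 3 is Mateo.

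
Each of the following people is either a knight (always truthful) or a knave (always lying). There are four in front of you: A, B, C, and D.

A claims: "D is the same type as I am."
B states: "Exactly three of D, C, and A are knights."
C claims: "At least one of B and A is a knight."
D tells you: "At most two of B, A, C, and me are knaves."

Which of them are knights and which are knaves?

Consider A. Suppose A is a knave.
Then no assignment of the remaining roles makes every statement match its speaker's type — contradiction.
So A is a knight.
With that fixed, C's statement is true, so C is a knight.
With that fixed, D's statement is true, so D is a knight.
With that fixed, B's statement is true, so B is a knight.

A: knight, B: knight, C: knight, D: knight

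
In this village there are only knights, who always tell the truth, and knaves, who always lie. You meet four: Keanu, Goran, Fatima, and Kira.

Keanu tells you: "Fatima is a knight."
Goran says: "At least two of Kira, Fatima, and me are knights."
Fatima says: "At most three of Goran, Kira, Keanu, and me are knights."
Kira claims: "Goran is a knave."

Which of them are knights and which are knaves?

Consider Keanu. Suppose Keanu is a knave.
Then no assignment of the remaining roles makes every statement match its speaker's type — contradiction.
So Keanu is a knight.
Consider Goran. Suppose Goran is a knave.
Then no assignment of the remaining roles makes every statement match its speaker's type — contradiction.
So Goran is a knight.
With that fixed, Kira's statement is false, so Kira is a knave.
With that fixed, Fatima's statement is true, so Fatima is a knight.

Keanu: knight, Goran: knight, Fatima: knight, Kira: knave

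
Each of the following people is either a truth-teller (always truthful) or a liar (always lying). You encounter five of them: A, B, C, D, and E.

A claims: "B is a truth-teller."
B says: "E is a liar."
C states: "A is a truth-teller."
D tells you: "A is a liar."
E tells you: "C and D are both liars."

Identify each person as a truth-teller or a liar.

A: truth-teller, B: truth-teller, C: truth-teller, D: liar, E: liar

Consider A. Suppose A is a liar.
Then no assignment of the remaining roles makes every statement match its speaker's type — contradiction.
So A is a truth-teller.
With that fixed, C's statement is true, so C is a truth-teller.
With that fixed, D's statement is false, so D is a liar.
With that fixed, E's statement is false, so E is a liar.
With that fixed, B's statement is true, so B is a truth-teller.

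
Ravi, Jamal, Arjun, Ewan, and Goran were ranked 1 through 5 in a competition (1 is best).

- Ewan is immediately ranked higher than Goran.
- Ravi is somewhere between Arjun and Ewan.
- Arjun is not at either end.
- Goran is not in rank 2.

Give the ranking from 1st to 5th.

Jamal, Arjun, Ravi, Ewan, Goran

From clue 1: Ewan is in {1,2,3,4}.
From clues 1–2: Ravi is in {2,3,4}.
From clues 1–3: Ravi → rank 3.
From clues 1–4: Jamal → rank 1, Arjun → rank 2, Ewan → rank 4, Goran → rank 5.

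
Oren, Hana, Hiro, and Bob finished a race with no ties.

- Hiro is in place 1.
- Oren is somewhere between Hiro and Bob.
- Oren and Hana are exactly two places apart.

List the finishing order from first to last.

Hiro, Oren, Bob, Hana

From clue 1: Hiro → place 1.
From clues 1–2: Oren is in {2,3}.
From clues 1–3: Oren → place 2, Bob → place 3, Hana → place 4.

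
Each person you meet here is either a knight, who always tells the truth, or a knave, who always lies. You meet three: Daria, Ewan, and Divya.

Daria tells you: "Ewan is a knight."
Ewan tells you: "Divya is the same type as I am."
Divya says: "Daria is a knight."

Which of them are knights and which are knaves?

Consider Daria. Suppose Daria is a knave.
Then no assignment of the remaining roles makes every statement match its speaker's type — contradiction.
So Daria is a knight.
With that fixed, Divya's statement is true, so Divya is a knight.
Consider Ewan. Suppose Ewan is a knave.
Then Daria's statement comes out false, contradicting Daria being a knight.
So Ewan is a knight.

Daria: knight, Ewan: knight, Divya: knight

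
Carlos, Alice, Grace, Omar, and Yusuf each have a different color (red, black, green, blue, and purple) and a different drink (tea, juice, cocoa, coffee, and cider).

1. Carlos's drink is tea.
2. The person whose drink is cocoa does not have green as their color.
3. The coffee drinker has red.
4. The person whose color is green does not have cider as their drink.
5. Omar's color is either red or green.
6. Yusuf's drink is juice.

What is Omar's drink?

Clue 1 rules out tea for Omar's drink.
With clues 1–5, cider and cocoa are impossible for Omar's drink.
With clues 1–6, juice is impossible for Omar's drink.
That leaves coffee.

coffee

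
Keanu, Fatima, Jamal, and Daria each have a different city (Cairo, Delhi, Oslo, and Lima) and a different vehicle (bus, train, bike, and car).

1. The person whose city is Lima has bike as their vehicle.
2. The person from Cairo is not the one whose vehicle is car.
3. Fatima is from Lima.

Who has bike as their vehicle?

With clues 1–3, Daria, Jamal, and Keanu are impossible for the one with vehicle bike.
That leaves Fatima.

Fatima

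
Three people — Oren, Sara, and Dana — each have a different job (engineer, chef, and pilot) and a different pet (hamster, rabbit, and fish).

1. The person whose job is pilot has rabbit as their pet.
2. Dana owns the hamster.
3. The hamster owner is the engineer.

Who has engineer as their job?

Dana

With clues 1–3, Oren and Sara are impossible for the one with job engineer.
That leaves Dana.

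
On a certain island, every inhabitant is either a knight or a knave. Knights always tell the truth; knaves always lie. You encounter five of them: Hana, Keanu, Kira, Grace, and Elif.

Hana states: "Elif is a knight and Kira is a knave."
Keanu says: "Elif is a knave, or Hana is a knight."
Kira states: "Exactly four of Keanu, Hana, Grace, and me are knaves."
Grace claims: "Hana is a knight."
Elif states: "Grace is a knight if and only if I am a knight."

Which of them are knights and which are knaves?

Consider Hana. Suppose Hana is a knave.
Then no assignment of the remaining roles makes every statement match its speaker's type — contradiction.
So Hana is a knight.
With that fixed, Keanu's statement is true, so Keanu is a knight.
With that fixed, Kira's statement is false, so Kira is a knave.
With that fixed, Grace's statement is true, so Grace is a knight.
Consider Elif. Suppose Elif is a knave.
Then Hana's statement comes out false, contradicting Hana being a knight.
So Elif is a knight.

Hana: knight, Keanu: knight, Kira: knave, Grace: knight, Elif: knight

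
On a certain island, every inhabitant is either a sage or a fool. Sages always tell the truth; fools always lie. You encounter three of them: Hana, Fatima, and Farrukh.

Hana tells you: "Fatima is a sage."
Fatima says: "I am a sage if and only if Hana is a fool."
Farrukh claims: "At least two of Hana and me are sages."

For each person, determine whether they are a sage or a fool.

Consider Hana. Suppose Hana is a sage.
Then whichever role Fatima has, Fatima's statement has the wrong truth value — contradiction.
So Hana is a fool.
With that fixed, Farrukh's statement is false, so Farrukh is a fool.
Consider Fatima. Suppose Fatima is a sage.
Then Hana's statement comes out true, contradicting Hana being a fool.
So Fatima is a fool.

Hana: fool, Fatima: fool, Farrukh: fool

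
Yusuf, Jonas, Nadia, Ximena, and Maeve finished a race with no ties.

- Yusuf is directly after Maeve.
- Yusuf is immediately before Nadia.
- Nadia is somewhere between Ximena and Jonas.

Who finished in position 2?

With clues 1–2, Nadia is ruled out for place 2.
With clues 1–3, Jonas, Ximena, and Yusuf are ruled out for place 2.
So place 2 is Maeve.

Maeve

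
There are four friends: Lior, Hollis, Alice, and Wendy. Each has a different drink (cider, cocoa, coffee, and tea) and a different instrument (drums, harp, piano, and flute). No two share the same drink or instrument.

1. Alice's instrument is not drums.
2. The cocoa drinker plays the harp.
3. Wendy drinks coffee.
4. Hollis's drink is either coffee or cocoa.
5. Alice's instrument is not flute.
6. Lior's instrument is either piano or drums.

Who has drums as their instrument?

Lior

Clue 1 rules out Alice for the one with instrument drums.
With clues 1–4, Hollis is impossible for the one with instrument drums.
With clues 1–6, Wendy is impossible for the one with instrument drums.
That leaves Lior.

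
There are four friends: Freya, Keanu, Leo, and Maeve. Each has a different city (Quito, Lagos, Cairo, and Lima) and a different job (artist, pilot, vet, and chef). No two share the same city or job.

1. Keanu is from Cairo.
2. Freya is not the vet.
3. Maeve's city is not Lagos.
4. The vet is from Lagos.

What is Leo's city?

Lagos

Clue 1 rules out Cairo for Leo's city.
With clues 1–4, Lima and Quito are impossible for Leo's city.
That leaves Lagos.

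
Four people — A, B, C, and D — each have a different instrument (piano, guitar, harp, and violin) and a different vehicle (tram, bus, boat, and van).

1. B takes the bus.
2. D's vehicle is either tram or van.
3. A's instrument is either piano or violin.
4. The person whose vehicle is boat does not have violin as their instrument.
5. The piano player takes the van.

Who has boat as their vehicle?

Clue 1 rules out B for the one with vehicle boat.
With clues 1–2, D is impossible for the one with vehicle boat.
With clues 1–5, A is impossible for the one with vehicle boat.
That leaves C.

C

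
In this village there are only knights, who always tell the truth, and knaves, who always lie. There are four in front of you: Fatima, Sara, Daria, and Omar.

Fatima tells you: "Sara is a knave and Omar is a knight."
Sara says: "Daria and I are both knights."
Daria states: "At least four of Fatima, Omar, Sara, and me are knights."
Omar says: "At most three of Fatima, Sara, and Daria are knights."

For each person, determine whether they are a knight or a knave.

Fatima: knight, Sara: knave, Daria: knave, Omar: knight

Regardless of anyone's role, Omar's statement is true, so Omar is a knight.
Consider Fatima. Suppose Fatima is a knave.
Then no assignment of the remaining roles makes every statement match its speaker's type — contradiction.
So Fatima is a knight.
Consider Sara. Suppose Sara is a knight.
Then Fatima's statement comes out false, contradicting Fatima being a knight.
So Sara is a knave.
With that fixed, Daria's statement is false, so Daria is a knave.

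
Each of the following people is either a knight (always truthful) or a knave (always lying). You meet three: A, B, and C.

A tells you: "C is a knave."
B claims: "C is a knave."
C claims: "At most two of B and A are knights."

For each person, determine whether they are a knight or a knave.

A: knave, B: knave, C: knight

Regardless of anyone's role, C's statement is true, so C is a knight.
With that fixed, A's statement is false, so A is a knave.
With that fixed, B's statement is false, so B is a knave.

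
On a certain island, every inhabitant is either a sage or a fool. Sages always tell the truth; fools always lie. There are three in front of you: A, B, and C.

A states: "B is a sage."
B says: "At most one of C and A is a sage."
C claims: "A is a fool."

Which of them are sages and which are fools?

Consider A. Suppose A is a fool.
Then no assignment of the remaining roles makes every statement match its speaker's type — contradiction.
So A is a sage.
With that fixed, C's statement is false, so C is a fool.
With that fixed, B's statement is true, so B is a sage.

A: sage, B: sage, C: fool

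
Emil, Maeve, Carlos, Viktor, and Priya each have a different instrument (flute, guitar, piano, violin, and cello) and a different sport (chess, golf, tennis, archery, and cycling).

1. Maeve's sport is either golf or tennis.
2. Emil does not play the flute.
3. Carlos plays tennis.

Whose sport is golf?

With clues 1–3, Carlos, Emil, Priya, and Viktor are impossible for the one with sport golf.
That leaves Maeve.

Maeve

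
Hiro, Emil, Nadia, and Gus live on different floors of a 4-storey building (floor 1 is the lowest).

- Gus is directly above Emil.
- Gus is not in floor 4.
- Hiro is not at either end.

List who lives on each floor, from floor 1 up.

From clue 1: Emil is in {1,2,3}.
From clues 1–2: Emil is in {1,2}.
From clues 1–3: Emil → floor 1, Gus → floor 2, Hiro → floor 3, Nadia → floor 4.

Emil, Gus, Hiro, Nadia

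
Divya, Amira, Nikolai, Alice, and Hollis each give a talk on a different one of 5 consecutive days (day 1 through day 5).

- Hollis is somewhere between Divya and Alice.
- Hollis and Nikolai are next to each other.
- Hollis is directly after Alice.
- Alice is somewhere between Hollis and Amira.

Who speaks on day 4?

With clues 1–3, Alice and Hollis are ruled out for day 4.
With clues 1–4, Amira and Divya are ruled out for day 4.
So day 4 is Nikolai.

Nikolai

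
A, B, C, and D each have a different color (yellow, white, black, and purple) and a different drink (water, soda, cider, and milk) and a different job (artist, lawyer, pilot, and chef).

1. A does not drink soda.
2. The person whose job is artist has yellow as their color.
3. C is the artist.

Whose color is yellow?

With clues 1–3, A, B, and D are impossible for the one with color yellow.
That leaves C.

C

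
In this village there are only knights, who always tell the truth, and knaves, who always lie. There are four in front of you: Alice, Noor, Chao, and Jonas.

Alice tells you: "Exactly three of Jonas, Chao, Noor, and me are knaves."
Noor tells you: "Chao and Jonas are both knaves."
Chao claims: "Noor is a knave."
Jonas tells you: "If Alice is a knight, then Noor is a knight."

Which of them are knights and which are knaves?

Alice: knave, Noor: knave, Chao: knight, Jonas: knight

Consider Alice. Suppose Alice is a knight.
Then no assignment of the remaining roles makes every statement match its speaker's type — contradiction.
So Alice is a knave.
With that fixed, Jonas's statement is true, so Jonas is a knight.
With that fixed, Noor's statement is false, so Noor is a knave.
With that fixed, Chao's statement is true, so Chao is a knight.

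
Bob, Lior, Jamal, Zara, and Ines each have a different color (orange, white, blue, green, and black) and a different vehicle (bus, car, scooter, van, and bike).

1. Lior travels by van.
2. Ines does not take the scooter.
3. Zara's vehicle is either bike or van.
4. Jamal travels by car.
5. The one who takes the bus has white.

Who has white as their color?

Ines

With clues 1–5, Bob, Jamal, Lior, and Zara are impossible for the one with color white.
That leaves Ines.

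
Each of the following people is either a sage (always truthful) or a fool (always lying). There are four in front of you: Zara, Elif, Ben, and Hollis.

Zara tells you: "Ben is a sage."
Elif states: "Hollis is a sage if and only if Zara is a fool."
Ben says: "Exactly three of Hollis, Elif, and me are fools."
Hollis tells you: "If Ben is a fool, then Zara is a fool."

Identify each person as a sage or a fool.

Consider Zara. Suppose Zara is a sage.
Then no assignment of the remaining roles makes every statement match its speaker's type — contradiction.
So Zara is a fool.
With that fixed, Hollis's statement is true, so Hollis is a sage.
With that fixed, Elif's statement is true, so Elif is a sage.
With that fixed, Ben's statement is false, so Ben is a fool.

Zara: fool, Elif: sage, Ben: fool, Hollis: sage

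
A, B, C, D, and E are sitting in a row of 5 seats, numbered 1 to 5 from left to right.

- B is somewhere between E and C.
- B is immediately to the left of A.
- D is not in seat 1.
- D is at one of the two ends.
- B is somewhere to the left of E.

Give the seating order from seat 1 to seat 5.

C, B, A, E, D

From clue 1: B is in {2,3,4}.
From clues 1–2: A is in {3,4}.
From clues 1–4: B → seat 2, A → seat 3, D → seat 5.
From clues 1–5: C → seat 1, E → seat 4.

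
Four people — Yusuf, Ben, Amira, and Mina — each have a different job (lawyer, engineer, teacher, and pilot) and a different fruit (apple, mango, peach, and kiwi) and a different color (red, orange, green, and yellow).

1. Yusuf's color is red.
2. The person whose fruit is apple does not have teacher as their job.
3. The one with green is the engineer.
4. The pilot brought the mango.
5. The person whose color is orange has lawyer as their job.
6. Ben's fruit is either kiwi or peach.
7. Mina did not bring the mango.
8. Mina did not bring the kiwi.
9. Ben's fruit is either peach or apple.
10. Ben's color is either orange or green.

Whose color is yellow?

Clue 1 rules out Yusuf for the one with color yellow.
With clues 1–9, Mina is impossible for the one with color yellow.
With clues 1–10, Ben is impossible for the one with color yellow.
That leaves Amira.

Amira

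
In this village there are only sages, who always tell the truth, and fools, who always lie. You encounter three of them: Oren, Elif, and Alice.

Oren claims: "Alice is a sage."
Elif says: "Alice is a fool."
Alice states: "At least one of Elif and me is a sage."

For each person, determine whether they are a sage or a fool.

Consider Oren. Suppose Oren is a fool.
Then no assignment of the remaining roles makes every statement match its speaker's type — contradiction.
So Oren is a sage.
Consider Elif. Suppose Elif is a sage.
Then no assignment of the remaining roles makes every statement match its speaker's type — contradiction.
So Elif is a fool.
Consider Alice. Suppose Alice is a fool.
Then Oren's statement comes out false, contradicting Oren being a sage.
So Alice is a sage.

Oren: sage, Elif: fool, Alice: sage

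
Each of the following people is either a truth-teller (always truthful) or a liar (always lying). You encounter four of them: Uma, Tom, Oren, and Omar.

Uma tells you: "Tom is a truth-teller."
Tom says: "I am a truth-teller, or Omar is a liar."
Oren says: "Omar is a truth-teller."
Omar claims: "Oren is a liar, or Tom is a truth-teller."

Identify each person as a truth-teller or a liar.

Consider Uma. Suppose Uma is a liar.
Then no assignment of the remaining roles makes every statement match its speaker's type — contradiction.
So Uma is a truth-teller.
Consider Tom. Suppose Tom is a liar.
Then Uma's statement comes out false, contradicting Uma being a truth-teller.
So Tom is a truth-teller.
With that fixed, Omar's statement is true, so Omar is a truth-teller.
With that fixed, Oren's statement is true, so Oren is a truth-teller.

Uma: truth-teller, Tom: truth-teller, Oren: truth-teller, Omar: truth-teller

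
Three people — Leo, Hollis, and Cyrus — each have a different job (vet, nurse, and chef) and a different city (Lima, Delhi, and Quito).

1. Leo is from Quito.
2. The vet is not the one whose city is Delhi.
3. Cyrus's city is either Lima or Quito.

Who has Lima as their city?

Cyrus

Clue 1 rules out Leo for the one with city Lima.
With clues 1–3, Hollis is impossible for the one with city Lima.
That leaves Cyrus.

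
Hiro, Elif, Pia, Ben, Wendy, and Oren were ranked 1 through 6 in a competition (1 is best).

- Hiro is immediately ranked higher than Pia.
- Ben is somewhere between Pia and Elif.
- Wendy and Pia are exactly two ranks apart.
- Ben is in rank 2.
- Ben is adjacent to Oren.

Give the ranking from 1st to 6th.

Elif, Ben, Oren, Wendy, Hiro, Pia

From clue 1: Hiro is in {1,2,3,4,5}.
From clues 1–2: Ben is in {2,3,4,5}.
From clues 1–3: Elif is in {1,2,5,6}.
From clues 1–4: Elif → rank 1, Ben → rank 2.
From clues 1–5: Oren → rank 3, Wendy → rank 4, Hiro → rank 5, Pia → rank 6.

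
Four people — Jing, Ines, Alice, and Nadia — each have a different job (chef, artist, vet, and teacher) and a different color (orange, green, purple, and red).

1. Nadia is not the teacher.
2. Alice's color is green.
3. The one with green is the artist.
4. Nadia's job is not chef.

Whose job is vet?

Nadia

With clues 1–3, Alice is impossible for the one with job vet.
With clues 1–4, Ines and Jing are impossible for the one with job vet.
That leaves Nadia.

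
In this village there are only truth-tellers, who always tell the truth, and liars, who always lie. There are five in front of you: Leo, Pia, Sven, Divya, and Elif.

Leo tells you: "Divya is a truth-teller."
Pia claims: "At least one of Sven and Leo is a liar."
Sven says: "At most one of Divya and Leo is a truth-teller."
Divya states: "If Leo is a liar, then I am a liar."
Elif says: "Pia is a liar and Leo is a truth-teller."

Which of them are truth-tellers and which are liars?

Leo: truth-teller, Pia: truth-teller, Sven: liar, Divya: truth-teller, Elif: liar

Consider Leo. Suppose Leo is a liar.
Then whichever role Divya has, Divya's statement has the wrong truth value — contradiction.
So Leo is a truth-teller.
With that fixed, Divya's statement is true, so Divya is a truth-teller.
With that fixed, Sven's statement is false, so Sven is a liar.
With that fixed, Pia's statement is true, so Pia is a truth-teller.
With that fixed, Elif's statement is false, so Elif is a liar.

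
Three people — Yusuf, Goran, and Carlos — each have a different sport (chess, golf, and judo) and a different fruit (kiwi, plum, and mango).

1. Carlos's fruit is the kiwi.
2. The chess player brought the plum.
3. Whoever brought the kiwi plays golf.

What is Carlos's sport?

golf

With clues 1–2, chess is impossible for Carlos's sport.
With clues 1–3, judo is impossible for Carlos's sport.
That leaves golf.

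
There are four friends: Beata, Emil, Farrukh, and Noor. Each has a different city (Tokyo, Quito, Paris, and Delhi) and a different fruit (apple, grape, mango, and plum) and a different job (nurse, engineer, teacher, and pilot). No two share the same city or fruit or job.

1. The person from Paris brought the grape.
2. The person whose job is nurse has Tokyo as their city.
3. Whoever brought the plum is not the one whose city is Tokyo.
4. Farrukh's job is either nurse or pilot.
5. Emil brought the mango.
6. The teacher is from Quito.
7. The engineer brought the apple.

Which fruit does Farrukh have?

grape

With clues 1–5, mango is impossible for Farrukh's fruit.
With clues 1–7, apple and plum are impossible for Farrukh's fruit.
That leaves grape.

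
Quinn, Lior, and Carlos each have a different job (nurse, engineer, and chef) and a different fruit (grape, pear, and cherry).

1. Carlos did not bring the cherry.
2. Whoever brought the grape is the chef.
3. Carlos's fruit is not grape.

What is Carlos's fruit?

pear

Clue 1 rules out cherry for Carlos's fruit.
With clues 1–3, grape is impossible for Carlos's fruit.
That leaves pear.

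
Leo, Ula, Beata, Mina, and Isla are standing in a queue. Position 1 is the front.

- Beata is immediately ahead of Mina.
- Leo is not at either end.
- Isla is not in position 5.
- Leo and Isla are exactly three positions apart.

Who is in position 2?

Beata

With clues 1–4, Isla, Leo, Mina, and Ula are ruled out for position 2.
So position 2 is Beata.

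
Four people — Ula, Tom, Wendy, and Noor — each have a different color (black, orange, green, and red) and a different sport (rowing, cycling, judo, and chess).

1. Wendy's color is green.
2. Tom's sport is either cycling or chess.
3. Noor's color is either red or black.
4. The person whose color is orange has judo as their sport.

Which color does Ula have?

Clue 1 rules out green for Ula's color.
With clues 1–4, black and red are impossible for Ula's color.
That leaves orange.

orange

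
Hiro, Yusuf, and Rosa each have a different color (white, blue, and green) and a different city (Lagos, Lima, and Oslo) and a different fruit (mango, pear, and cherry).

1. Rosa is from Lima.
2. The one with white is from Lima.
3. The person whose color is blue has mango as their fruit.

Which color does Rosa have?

white

With clues 1–2, blue and green are impossible for Rosa's color.
That leaves white.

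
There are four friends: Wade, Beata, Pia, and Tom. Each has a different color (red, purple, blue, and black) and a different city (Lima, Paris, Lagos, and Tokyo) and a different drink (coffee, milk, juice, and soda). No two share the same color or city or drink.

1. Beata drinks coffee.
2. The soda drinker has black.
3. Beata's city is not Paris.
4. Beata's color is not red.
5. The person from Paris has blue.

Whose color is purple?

With clues 1–5, Pia, Tom, and Wade are impossible for the one with color purple.
That leaves Beata.

Beata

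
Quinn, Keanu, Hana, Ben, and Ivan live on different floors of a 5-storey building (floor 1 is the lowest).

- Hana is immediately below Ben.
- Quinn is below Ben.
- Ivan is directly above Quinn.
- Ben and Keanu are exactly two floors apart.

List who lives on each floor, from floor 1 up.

From clue 1: Hana is in {1,2,3,4}.
From clues 1–2: Quinn is in {1,2,3}.
From clues 1–3: Quinn is in {1,2}.
From clues 1–4: Quinn → floor 1, Ivan → floor 2, Keanu → floor 3, Hana → floor 4, Ben → floor 5.

Quinn, Ivan, Keanu, Hana, Ben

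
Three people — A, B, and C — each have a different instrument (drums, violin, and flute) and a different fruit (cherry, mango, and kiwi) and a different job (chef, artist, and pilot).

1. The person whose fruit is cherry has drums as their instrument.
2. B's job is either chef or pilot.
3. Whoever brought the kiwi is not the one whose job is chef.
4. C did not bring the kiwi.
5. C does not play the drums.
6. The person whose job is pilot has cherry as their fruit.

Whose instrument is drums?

With clues 1–5, C is impossible for the one with instrument drums.
With clues 1–6, A is impossible for the one with instrument drums.
That leaves B.

B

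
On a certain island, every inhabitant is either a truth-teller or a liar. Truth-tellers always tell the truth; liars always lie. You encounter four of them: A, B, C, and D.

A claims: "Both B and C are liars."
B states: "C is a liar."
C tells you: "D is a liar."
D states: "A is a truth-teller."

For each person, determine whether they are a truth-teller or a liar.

Consider A. Suppose A is a truth-teller.
Then no assignment of the remaining roles makes every statement match its speaker's type — contradiction.
So A is a liar.
With that fixed, D's statement is false, so D is a liar.
With that fixed, C's statement is true, so C is a truth-teller.
With that fixed, B's statement is false, so B is a liar.

A: liar, B: liar, C: truth-teller, D: liar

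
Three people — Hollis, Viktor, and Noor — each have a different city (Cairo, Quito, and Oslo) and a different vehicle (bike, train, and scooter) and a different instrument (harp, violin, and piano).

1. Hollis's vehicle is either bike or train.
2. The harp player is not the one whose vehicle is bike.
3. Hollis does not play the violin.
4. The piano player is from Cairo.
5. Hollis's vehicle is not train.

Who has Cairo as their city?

Hollis

With clues 1–5, Noor and Viktor are impossible for the one with city Cairo.
That leaves Hollis.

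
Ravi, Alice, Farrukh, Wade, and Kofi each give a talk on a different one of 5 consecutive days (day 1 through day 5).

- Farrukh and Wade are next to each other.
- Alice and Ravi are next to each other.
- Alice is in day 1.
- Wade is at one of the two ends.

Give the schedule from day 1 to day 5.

Alice, Ravi, Kofi, Farrukh, Wade

From clues 1–2: Kofi is in {1,3,5}.
From clues 1–3: Alice → day 1, Ravi → day 2.
From clues 1–4: Kofi → day 3, Farrukh → day 4, Wade → day 5.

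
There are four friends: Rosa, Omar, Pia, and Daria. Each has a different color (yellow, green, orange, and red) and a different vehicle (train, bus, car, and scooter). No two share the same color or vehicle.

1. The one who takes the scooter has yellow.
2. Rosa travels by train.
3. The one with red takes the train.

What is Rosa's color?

red

With clues 1–2, yellow is impossible for Rosa's color.
With clues 1–3, green and orange are impossible for Rosa's color.
That leaves red.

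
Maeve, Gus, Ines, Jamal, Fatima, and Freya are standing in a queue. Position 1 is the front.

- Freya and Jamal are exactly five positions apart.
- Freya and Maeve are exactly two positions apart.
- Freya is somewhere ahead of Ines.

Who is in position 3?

With clue 1, Freya and Jamal are ruled out for position 3.
With clues 1–3, Fatima, Gus, and Ines are ruled out for position 3.
So position 3 is Maeve.

Maeve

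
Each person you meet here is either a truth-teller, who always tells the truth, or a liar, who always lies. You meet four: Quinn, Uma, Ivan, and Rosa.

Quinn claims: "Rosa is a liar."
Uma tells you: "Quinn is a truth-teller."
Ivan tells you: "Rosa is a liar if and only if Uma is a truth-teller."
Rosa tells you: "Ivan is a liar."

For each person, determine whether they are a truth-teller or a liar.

Quinn: truth-teller, Uma: truth-teller, Ivan: truth-teller, Rosa: liar

Consider Quinn. Suppose Quinn is a liar.
Then no assignment of the remaining roles makes every statement match its speaker's type — contradiction.
So Quinn is a truth-teller.
With that fixed, Uma's statement is true, so Uma is a truth-teller.
Consider Ivan. Suppose Ivan is a liar.
Then no assignment of the remaining roles makes every statement match its speaker's type — contradiction.
So Ivan is a truth-teller.
With that fixed, Rosa's statement is false, so Rosa is a liar.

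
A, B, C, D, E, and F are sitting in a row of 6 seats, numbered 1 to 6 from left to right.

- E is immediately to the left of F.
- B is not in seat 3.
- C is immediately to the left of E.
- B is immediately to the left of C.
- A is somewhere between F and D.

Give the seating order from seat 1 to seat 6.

B, C, E, F, A, D

From clue 1: E is in {1,2,3,4,5}.
From clues 1–2: B is in {1,2,4,5,6}.
From clues 1–3: C is in {1,2,3,4}.
From clues 1–4: B is in {1,2}.
From clues 1–5: B → seat 1, C → seat 2, E → seat 3, F → seat 4, A → seat 5, D → seat 6.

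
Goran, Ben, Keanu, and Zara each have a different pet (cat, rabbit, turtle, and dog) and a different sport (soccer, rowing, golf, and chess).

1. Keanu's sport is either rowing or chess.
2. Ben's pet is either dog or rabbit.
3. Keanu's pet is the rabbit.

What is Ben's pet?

With clues 1–2, cat and turtle are impossible for Ben's pet.
With clues 1–3, rabbit is impossible for Ben's pet.
That leaves dog.

dog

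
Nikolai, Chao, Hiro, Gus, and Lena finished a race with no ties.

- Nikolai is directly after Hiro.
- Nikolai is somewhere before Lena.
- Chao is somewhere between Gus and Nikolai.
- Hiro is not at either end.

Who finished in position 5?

With clue 1, Hiro is ruled out for place 5.
With clues 1–2, Nikolai is ruled out for place 5.
With clues 1–3, Chao is ruled out for place 5.
With clues 1–4, Gus is ruled out for place 5.
So place 5 is Lena.

Lena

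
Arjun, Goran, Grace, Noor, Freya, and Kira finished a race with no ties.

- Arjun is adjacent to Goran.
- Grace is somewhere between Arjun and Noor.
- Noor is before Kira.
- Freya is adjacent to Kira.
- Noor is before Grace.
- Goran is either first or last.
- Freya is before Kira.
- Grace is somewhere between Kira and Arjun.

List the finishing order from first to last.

From clues 1–2: Grace is in {2,3,4,5}.
From clues 1–3: Grace is in {2,3,4}.
From clues 1–4: Noor is in {1,4}.
From clues 1–5: Noor → place 1.
From clues 1–6: Arjun → place 5, Goran → place 6.
From clues 1–7: Grace is in {2,4}.
From clues 1–8: Freya → place 2, Kira → place 3, Grace → place 4.

Noor, Freya, Kira, Grace, Arjun, Goran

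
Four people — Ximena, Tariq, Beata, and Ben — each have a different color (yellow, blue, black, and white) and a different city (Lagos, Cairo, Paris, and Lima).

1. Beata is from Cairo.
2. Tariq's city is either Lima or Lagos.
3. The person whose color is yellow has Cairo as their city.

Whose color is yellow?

Beata

With clues 1–3, Ben, Tariq, and Ximena are impossible for the one with color yellow.
That leaves Beata.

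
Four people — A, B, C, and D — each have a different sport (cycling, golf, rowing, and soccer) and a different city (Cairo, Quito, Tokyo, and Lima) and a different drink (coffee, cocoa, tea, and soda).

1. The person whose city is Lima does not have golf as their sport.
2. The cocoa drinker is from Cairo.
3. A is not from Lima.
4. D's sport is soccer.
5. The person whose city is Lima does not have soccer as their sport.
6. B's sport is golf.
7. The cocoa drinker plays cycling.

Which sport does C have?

rowing

With clues 1–4, soccer is impossible for C's sport.
With clues 1–6, golf is impossible for C's sport.
With clues 1–7, cycling is impossible for C's sport.
That leaves rowing.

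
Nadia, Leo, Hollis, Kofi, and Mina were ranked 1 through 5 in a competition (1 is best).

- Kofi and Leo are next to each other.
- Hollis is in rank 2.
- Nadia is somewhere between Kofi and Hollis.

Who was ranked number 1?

Mina

With clues 1–2, Hollis, Kofi, and Leo are ruled out for rank 1.
With clues 1–3, Nadia is ruled out for rank 1.
So rank 1 is Mina.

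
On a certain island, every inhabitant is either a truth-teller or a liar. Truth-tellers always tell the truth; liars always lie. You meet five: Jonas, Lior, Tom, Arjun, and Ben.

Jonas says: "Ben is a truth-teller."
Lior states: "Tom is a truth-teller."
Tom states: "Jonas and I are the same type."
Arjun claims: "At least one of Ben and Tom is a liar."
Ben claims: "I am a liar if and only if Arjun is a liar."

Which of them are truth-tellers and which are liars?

Consider Jonas. Suppose Jonas is a liar.
Then whichever role Tom has, Tom's statement has the wrong truth value — contradiction.
So Jonas is a truth-teller.
Consider Lior. Suppose Lior is a truth-teller.
Then no assignment of the remaining roles makes every statement match its speaker's type — contradiction.
So Lior is a liar.
Consider Tom. Suppose Tom is a truth-teller.
Then Lior's statement comes out true, contradicting Lior being a liar.
So Tom is a liar.
With that fixed, Arjun's statement is true, so Arjun is a truth-teller.
Consider Ben. Suppose Ben is a liar.
Then Jonas's statement comes out false, contradicting Jonas being a truth-teller.
So Ben is a truth-teller.

Jonas: truth-teller, Lior: liar, Tom: liar, Arjun: truth-teller, Ben: truth-teller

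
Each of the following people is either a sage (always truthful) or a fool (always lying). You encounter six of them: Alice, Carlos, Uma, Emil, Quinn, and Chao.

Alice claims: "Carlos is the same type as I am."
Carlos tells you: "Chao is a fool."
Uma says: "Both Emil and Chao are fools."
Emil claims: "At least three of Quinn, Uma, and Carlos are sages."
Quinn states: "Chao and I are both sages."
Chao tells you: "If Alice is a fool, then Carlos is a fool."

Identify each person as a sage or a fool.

Alice: fool, Carlos: sage, Uma: sage, Emil: fool, Quinn: fool, Chao: fool

Consider Alice. Suppose Alice is a sage.
Then no assignment of the remaining roles makes every statement match its speaker's type — contradiction.
So Alice is a fool.
Consider Carlos. Suppose Carlos is a fool.
Then Alice's statement comes out true, contradicting Alice being a fool.
So Carlos is a sage.
With that fixed, Chao's statement is false, so Chao is a fool.
With that fixed, Quinn's statement is false, so Quinn is a fool.
With that fixed, Emil's statement is false, so Emil is a fool.
With that fixed, Uma's statement is true, so Uma is a sage.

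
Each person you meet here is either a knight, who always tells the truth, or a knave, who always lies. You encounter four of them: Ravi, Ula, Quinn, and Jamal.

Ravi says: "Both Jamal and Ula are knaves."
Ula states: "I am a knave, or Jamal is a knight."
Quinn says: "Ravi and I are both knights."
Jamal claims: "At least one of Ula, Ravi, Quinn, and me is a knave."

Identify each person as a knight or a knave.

Consider Ravi. Suppose Ravi is a knight.
Then no assignment of the remaining roles makes every statement match its speaker's type — contradiction.
So Ravi is a knave.
With that fixed, Quinn's statement is false, so Quinn is a knave.
With that fixed, Jamal's statement is true, so Jamal is a knight.
With that fixed, Ula's statement is true, so Ula is a knight.

Ravi: knave, Ula: knight, Quinn: knave, Jamal: knight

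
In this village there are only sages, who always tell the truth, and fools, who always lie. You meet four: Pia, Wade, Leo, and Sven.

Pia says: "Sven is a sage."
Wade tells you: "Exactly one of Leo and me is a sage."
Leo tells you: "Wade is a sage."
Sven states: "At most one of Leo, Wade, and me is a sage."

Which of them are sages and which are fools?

Pia: sage, Wade: fool, Leo: fool, Sven: sage

Consider Pia. Suppose Pia is a fool.
Then no assignment of the remaining roles makes every statement match its speaker's type — contradiction.
So Pia is a sage.
Consider Wade. Suppose Wade is a sage.
Then no assignment of the remaining roles makes every statement match its speaker's type — contradiction.
So Wade is a fool.
With that fixed, Leo's statement is false, so Leo is a fool.
With that fixed, Sven's statement is true, so Sven is a sage.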